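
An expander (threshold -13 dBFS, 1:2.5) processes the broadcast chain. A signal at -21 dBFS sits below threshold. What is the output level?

Undershoot = (-13) − (-21) = 8 dB.
At 1:2.5, that expands to 20 dB under threshold.
Output = -13 − 20 = -33 dBFS.

-33 dBFS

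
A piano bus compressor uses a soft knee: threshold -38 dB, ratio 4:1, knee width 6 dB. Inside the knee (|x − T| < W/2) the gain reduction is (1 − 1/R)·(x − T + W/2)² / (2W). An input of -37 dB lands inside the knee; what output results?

-38 dB

x − T + W/2 = -37 − (-38) + 3 = 4.
GR = (1 − 1/4) × 4² / 12 = 0.75 × 16 / 12 = 1 dB.
Output = -37 − 1 = -38 dB.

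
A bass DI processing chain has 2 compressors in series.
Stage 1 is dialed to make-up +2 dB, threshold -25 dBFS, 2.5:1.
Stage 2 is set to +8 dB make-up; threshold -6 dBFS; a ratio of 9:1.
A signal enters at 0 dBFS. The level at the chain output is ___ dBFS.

-5 dBFS

Stage 1: 0 dBFS is 25 dB over -25 dBFS; at 2.5:1 that becomes 10 dB over, giving -15 dBFS; +2 dB make-up → -13 dBFS.
Stage 2: below threshold (-13 ≤ -6); passes unchanged; make-up brings it to -5 dBFS.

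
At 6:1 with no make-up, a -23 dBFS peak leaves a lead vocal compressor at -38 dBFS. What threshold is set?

Input is 18 dB above T (since output overshoot × R = input overshoot: (-38 − T)·6 = -23 − T gives T = -41 dBFS).
Check: -41 + (-23 − (-41))/6 = -41 + 3 = -38 dBFS. ✓

-41 dBFS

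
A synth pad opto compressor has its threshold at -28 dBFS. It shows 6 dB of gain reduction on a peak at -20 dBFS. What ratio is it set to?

Input overshoot = -20 − (-28) = 8 dB.
Output overshoot = 8 − 6 = 2 dB.
Ratio = input overshoot / output overshoot = 8 / 2 = 4.

4:1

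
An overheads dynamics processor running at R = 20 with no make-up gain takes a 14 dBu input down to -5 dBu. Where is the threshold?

-6 dBu

Let T be the threshold. Output overshoot = (input overshoot)/R, so -5 − T = (14 − T)/20.
20·(-5 − T) = 14 − T → 19·T = -100 − 14 = -114.
T = -114/19 = -6 dBu.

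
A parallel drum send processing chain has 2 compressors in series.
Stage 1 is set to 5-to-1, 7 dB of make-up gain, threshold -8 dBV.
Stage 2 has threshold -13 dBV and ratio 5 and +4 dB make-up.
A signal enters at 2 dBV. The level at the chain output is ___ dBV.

-6.2 dBV

Stage 1: 2 dBV is 10 dB over -8 dBV; at 5:1 that becomes 2 dB over, giving -6 dBV; +7 dB make-up → 1 dBV.
Stage 2: overshoot 14 dB → 14/5 = 2.8 dB → -10.2 dBV; +4 dB make-up → -6.2 dBV.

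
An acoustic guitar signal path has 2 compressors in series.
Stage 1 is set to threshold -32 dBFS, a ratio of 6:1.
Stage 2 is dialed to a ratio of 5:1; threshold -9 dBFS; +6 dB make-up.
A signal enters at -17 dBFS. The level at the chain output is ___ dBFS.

-23.5 dBFS

Stage 1: -17 dBFS is 15 dB over -32 dBFS; at 6:1 that becomes 2.5 dB over, giving -29.5 dBFS.
Stage 2: -29.5 dBFS ≤ -9 dBFS, so stage 2 doesn't engage; make-up brings it to -23.5 dBFS.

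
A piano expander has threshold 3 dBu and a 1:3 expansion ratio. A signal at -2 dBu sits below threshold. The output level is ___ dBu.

The input is 5 dB below the 3 dBu threshold.
A 1:3 expander multiplies undershoot by 3: 5 × 3 = 15 dB below threshold.
Output = 3 − 15 = -12 dBu.

-12 dBu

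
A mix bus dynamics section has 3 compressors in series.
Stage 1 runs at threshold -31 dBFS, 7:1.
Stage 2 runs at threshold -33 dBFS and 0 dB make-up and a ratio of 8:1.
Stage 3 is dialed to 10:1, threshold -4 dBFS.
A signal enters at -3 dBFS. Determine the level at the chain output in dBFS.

Stage 1: -3 dBFS is 28 dB over -31 dBFS; at 7:1 that becomes 4 dB over, giving -27 dBFS.
Stage 2: overshoot 6 dB → 6/8 = 0.75 dB → -32.25 dBFS.
Stage 3: -32.25 dBFS is at or below the -4 dBFS threshold — no compression; output -32.25 dBFS.

-32.25 dBFS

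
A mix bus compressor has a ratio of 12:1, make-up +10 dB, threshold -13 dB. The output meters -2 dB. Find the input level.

-1 dB

Stripping the +10 dB make-up gives -12 dB at the gain stage.
The compressed level sits -12 − (-13) = 1 dB over threshold.
Before 12:1 compression the overshoot was 1 × 12 = 12 dB, so input = -13 + 12 = -1 dB.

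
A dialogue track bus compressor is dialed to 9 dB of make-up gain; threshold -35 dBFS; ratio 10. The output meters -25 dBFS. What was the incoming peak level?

-25 dBFS

Before make-up, the level was -25 − 9 = -34 dBFS.
That's 1 dB above the -35 dBFS threshold.
Before 10:1 compression the overshoot was 1 × 10 = 10 dB, so input = -35 + 10 = -25 dBFS.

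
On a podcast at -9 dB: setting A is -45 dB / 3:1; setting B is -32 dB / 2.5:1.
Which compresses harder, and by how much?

A, by 10.2 dB

A: 36 dB over, compressed to 12 dB over, so 24 dB of GR.
B: 23 dB over, compressed to 9.2 dB over, so 13.8 dB of GR.
A applies 10.2 dB more gain reduction.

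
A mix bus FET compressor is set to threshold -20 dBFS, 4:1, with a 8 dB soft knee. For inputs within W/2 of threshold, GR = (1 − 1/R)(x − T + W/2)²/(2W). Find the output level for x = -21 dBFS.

-21.421875 dBFS

x − T + W/2 = -21 − (-20) + 4 = 3.
GR = (1 − 1/4) × 3² / 16 = 0.75 × 9 / 16 = 0.421875 dB.
Output = -21 − 0.421875 = -21.421875 dBFS.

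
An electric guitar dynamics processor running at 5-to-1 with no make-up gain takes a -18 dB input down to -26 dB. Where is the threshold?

Input is 10 dB above T (since output overshoot × R = input overshoot: (-26 − T)·5 = -18 − T gives T = -28 dB).
Check: -28 + (-18 − (-28))/5 = -28 + 2 = -26 dB. ✓

-28 dB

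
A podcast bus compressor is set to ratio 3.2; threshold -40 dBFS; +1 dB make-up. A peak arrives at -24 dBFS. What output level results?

-24 dBFS sits 16 dB over threshold.
3.2:1 compression reduces that to 16/3.2 = 5 dB over.
That puts the output at -35 dBFS; make-up adds 1 dB, giving -34 dBFS.

-34 dBFS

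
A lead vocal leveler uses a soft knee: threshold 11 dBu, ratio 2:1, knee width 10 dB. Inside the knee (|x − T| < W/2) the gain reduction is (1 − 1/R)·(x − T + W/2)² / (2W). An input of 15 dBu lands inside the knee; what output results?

x − T + W/2 = 15 − 11 + 5 = 9.
GR = (1 − 1/2) × 9² / 20 = 0.5 × 81 / 20 = 2.025 dB.
Output = 15 − 2.025 = 12.975 dBu.

12.975 dBu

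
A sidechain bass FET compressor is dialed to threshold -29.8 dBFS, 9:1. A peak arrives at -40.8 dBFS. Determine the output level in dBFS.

-40.8 dBFS is 11 dB below the -29.8 dBFS threshold, so no gain reduction is applied.
Output = input = -40.8 dBFS.

-40.8 dBFS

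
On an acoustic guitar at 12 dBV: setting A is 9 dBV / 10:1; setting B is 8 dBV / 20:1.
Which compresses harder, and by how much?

A: 3 dB over, compressed to 0.3 dB over, so 2.7 dB of GR.
B: 4 dB over, compressed to 0.2 dB over, so 3.8 dB of GR.
B reduces 1.1 dB more.

B, by 1.1 dB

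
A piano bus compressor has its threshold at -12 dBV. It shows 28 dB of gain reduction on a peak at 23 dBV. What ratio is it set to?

Input overshoot = 23 − (-12) = 35 dB.
Output overshoot = 35 − 28 = 7 dB.
Ratio = input overshoot / output overshoot = 35 / 7 = 5.

5:1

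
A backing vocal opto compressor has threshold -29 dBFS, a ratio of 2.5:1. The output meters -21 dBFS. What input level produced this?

That's 8 dB above the -29 dBFS threshold.
Input overshoot = R × output overshoot = 20 dB → input = -29 + 20 = -9 dBFS.

-9 dBFS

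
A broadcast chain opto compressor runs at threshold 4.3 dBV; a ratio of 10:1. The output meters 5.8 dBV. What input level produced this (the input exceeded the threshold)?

19.3 dBV

That's 1.5 dB above the 4.3 dBV threshold.
Before 10:1 compression the overshoot was 1.5 × 10 = 15 dB, so input = 4.3 + 15 = 19.3 dBV.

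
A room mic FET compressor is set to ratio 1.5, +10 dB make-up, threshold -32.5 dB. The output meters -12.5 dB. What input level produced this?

Remove make-up: -12.5 − 10 = -22.5 dB.
That's 10 dB above the -32.5 dB threshold.
Before 1.5:1 compression the overshoot was 10 × 1.5 = 15 dB, so input = -32.5 + 15 = -17.5 dB.

-17.5 dB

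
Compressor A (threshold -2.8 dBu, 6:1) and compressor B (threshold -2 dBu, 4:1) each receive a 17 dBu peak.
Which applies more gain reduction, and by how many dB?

A: GR = 19.8 − 19.8/6 = 16.5 dB.
B: GR = 19 − 19/4 = 14.25 dB.
A reduces 2.25 dB more.

A, by 2.25 dB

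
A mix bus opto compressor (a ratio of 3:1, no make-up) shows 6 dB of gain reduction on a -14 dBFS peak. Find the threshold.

-23 dBFS

Input is 9 dB above T (since output overshoot × R = input overshoot: (-20 − T)·3 = -14 − T gives T = -23 dBFS).
Check: -23 + (-14 − (-23))/3 = -23 + 3 = -20 dBFS. ✓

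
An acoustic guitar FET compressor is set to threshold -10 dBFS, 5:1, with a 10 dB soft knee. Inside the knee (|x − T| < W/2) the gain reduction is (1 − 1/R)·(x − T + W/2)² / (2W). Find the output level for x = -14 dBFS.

x − T + W/2 = -14 − (-10) + 5 = 1.
GR = (1 − 1/5) × 1² / 20 = 0.8 × 1 / 20 = 0.04 dB.
Output = -14 − 0.04 = -14.04 dBFS.

-14.04 dBFS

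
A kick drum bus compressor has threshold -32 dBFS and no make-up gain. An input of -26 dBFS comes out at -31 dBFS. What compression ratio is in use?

Input overshoot = -26 − (-32) = 6 dB; output overshoot = -31 − (-32) = 1 dB.
Ratio = 6 / 1 = 6.

6:1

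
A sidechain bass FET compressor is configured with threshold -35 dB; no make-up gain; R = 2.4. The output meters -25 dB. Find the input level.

That's 10 dB above the -35 dB threshold.
Undo the ratio: input overshoot = 10 × 2.4 = 24 dB, giving input = -11 dB.

-11 dB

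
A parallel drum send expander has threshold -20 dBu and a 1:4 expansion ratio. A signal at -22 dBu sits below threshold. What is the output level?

Below threshold, a 1:4 expander applies gain = (4−1)×(T − x) of attenuation.
(4−1) × 2 = 6 dB, so output = -22 − 6 = -28 dBu.

-28 dBu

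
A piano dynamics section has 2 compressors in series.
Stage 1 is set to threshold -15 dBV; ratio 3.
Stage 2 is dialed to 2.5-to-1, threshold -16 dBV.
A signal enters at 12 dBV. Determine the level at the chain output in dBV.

Stage 1: overshoot 27 dB → 27/3 = 9 dB → -6 dBV.
Stage 2: 10 dB above -16 dBV, reduced 2.5:1 to 4 dB above → -12 dBV.

-12 dBV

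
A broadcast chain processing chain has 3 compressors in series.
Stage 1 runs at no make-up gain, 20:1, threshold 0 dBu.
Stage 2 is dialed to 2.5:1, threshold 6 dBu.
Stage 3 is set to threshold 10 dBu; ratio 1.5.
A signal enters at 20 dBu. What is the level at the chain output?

1 dBu

Stage 1: 20 dBu is 20 dB over 0 dBu; at 20:1 that becomes 1 dB over, giving 1 dBu.
Stage 2: below threshold (1 ≤ 6); passes unchanged; output 1 dBu.
Stage 3: below threshold (1 ≤ 10); passes unchanged; output 1 dBu.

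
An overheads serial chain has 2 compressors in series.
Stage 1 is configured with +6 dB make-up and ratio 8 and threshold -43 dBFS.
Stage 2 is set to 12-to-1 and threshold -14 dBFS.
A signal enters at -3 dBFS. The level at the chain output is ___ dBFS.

-32 dBFS

Stage 1: overshoot 40 dB → 40/8 = 5 dB → -38 dBFS; +6 dB make-up → -32 dBFS.
Stage 2: -32 dBFS is at or below the -14 dBFS threshold — no compression; output -32 dBFS.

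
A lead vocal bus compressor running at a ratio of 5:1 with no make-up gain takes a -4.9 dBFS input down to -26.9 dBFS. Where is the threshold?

-32.4 dBFS

Input is 27.5 dB above T (since output overshoot × R = input overshoot: (-26.9 − T)·5 = -4.9 − T gives T = -32.4 dBFS).
Check: -32.4 + (-4.9 − (-32.4))/5 = -32.4 + 5.5 = -26.9 dBFS. ✓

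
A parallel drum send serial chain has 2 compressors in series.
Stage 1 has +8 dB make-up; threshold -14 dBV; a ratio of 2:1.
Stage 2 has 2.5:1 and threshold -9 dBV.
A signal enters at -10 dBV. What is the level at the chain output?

-7 dBV

Stage 1: overshoot 4 dB → 4/2 = 2 dB → -12 dBV; +8 dB make-up → -4 dBV.
Stage 2: overshoot 5 dB → 5/2.5 = 2 dB → -7 dBV.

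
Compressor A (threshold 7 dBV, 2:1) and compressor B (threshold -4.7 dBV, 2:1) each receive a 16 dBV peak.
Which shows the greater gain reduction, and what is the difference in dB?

A: 9 dB over, compressed to 4.5 dB over, so 4.5 dB of GR.
B: 20.7 dB over, compressed to 10.35 dB over, so 10.35 dB of GR.
B reduces 5.85 dB more.

B, by 5.85 dB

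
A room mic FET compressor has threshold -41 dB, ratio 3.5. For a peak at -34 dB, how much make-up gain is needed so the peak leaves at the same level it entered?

The peak compresses to -41 + 7/3.5 = -39 dB.
To reach -34 dB requires -34 − (-39) = 5 dB of make-up.

5 dB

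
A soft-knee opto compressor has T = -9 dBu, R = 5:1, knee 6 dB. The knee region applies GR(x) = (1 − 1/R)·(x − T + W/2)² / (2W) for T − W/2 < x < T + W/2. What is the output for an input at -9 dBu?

-9.6 dBu

x − T + W/2 = -9 − (-9) + 3 = 3.
GR = (1 − 1/5) × 3² / 12 = 0.8 × 9 / 12 = 0.6 dB.
Output = -9 − 0.6 = -9.6 dBu.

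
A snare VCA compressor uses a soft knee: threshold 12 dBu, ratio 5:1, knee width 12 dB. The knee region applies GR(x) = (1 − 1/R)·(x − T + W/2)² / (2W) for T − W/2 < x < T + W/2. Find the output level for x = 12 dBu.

10.8 dBu

x − T + W/2 = 12 − 12 + 6 = 6.
GR = (1 − 1/5) × 6² / 24 = 0.8 × 36 / 24 = 1.2 dB.
Output = 12 − 1.2 = 10.8 dBu.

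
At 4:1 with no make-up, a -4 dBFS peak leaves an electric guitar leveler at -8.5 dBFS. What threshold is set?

-10 dBFS

Let T be the threshold. Output overshoot = (input overshoot)/R, so -8.5 − T = (-4 − T)/4.
4·(-8.5 − T) = -4 − T → 3·T = -34 − (-4) = -30.
T = -30/3 = -10 dBFS.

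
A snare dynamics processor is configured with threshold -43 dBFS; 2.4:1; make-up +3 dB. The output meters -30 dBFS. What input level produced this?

-19 dBFS

Stripping the +3 dB make-up gives -33 dBFS at the gain stage.
The compressed level sits -33 − (-43) = 10 dB over threshold.
Before 2.4:1 compression the overshoot was 10 × 2.4 = 24 dB, so input = -43 + 24 = -19 dBFS.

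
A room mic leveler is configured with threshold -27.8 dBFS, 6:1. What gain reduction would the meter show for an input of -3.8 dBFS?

-3.8 dBFS exceeds the threshold by 24 dB.
After 6:1 compression the overshoot becomes 24/6 = 4 dB.
Gain reduction = 24 − 4 = 20 dB.

20 dB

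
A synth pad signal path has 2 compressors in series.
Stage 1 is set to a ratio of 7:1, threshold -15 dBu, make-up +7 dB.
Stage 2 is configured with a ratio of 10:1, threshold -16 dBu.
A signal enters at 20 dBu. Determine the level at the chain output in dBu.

-14.7 dBu

Stage 1: overshoot 35 dB → 35/7 = 5 dB → -10 dBu; +7 dB make-up → -3 dBu.
Stage 2: 13 dB above -16 dBu, reduced 10:1 to 1.3 dB above → -14.7 dBu.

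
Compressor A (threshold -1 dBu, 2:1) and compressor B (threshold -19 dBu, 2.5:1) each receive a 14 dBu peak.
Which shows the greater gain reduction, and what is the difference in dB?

B, by 12.3 dB

A: overshoot 15 dB → output overshoot 7.5 dB → GR 7.5 dB.
B: overshoot 33 dB → output overshoot 13.2 dB → GR 19.8 dB.
B applies 12.3 dB more gain reduction.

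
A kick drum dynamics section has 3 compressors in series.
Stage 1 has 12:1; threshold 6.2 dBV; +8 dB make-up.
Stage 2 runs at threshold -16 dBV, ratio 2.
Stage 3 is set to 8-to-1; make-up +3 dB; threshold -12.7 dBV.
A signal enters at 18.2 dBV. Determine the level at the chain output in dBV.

-8.1625 dBV

Stage 1: 12 dB above 6.2 dBV, reduced 12:1 to 1 dB above → 7.2 dBV; +8 dB make-up → 15.2 dBV.
Stage 2: 31.2 dB above -16 dBV, reduced 2:1 to 15.6 dB above → -0.4 dBV.
Stage 3: 12.3 dB above -12.7 dBV, reduced 8:1 to 1.5375 dB above → -11.1625 dBV; +3 dB make-up → -8.1625 dBV.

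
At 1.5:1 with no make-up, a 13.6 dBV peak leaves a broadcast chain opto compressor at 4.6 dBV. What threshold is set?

-13.4 dBV

Gain reduction = 13.6 − 4.6 = 9 dB; output overshoot = GR / (R − 1) = 9 / 0.5 = 18 dB.
Threshold = output − output overshoot = 4.6 − 18 = -13.4 dBV.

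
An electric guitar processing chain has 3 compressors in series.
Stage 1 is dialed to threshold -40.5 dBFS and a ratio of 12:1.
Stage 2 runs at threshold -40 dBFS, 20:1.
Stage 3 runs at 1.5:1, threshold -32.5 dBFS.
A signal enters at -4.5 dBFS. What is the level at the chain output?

Stage 1: 36 dB above -40.5 dBFS, reduced 12:1 to 3 dB above → -37.5 dBFS.
Stage 2: 2.5 dB above -40 dBFS, reduced 20:1 to 0.125 dB above → -39.875 dBFS.
Stage 3: -39.875 dBFS is at or below the -32.5 dBFS threshold — no compression; output -39.875 dBFS.

-39.875 dBFS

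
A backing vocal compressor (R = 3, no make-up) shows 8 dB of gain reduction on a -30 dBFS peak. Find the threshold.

Input is 12 dB above T (since output overshoot × R = input overshoot: (-38 − T)·3 = -30 − T gives T = -42 dBFS).
Check: -42 + (-30 − (-42))/3 = -42 + 4 = -38 dBFS. ✓

-42 dBFS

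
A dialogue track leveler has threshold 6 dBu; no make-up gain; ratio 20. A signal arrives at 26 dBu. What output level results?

26 dBu sits 20 dB over threshold.
At 20:1 the overshoot is divided by 20, leaving 1 dB above threshold.
That puts the output at 7 dBu.

7 dBu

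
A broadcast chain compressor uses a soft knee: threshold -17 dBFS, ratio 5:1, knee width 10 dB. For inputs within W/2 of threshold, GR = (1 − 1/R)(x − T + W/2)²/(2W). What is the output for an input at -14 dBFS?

-16.56 dBFS

x − T + W/2 = -14 − (-17) + 5 = 8.
GR = (1 − 1/5) × 8² / 20 = 0.8 × 64 / 20 = 2.56 dB.
Output = -14 − 2.56 = -16.56 dBFS.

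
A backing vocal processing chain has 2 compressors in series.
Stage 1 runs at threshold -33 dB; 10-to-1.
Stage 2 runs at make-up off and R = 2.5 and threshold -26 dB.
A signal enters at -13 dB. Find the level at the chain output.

Stage 1: 20 dB above -33 dB, reduced 10:1 to 2 dB above → -31 dB.
Stage 2: below threshold (-31 ≤ -26); passes unchanged; output -31 dB.

-31 dB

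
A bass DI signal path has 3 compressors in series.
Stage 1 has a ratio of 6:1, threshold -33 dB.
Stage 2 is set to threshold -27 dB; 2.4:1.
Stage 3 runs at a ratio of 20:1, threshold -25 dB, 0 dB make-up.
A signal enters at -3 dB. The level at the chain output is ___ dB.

Stage 1: overshoot 30 dB → 30/6 = 5 dB → -28 dB.
Stage 2: -28 dB ≤ -27 dB, so stage 2 doesn't engage; output -28 dB.
Stage 3: -28 dB ≤ -25 dB, so stage 3 doesn't engage; output -28 dB.

-28 dB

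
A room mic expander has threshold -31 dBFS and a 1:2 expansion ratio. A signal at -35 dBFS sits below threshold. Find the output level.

Below threshold, a 1:2 expander applies gain = (2−1)×(T − x) of attenuation.
(2−1) × 4 = 4 dB, so output = -35 − 4 = -39 dBFS.

-39 dBFS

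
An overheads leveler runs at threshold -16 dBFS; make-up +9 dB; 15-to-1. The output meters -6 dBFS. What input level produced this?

-1 dBFS

Stripping the +9 dB make-up gives -15 dBFS at the gain stage.
That's 1 dB above the -16 dBFS threshold.
Input overshoot = R × output overshoot = 15 dB → input = -16 + 15 = -1 dBFS.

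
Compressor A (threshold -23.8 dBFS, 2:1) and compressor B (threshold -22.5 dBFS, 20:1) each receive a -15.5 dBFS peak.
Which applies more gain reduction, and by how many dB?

A: 8.3 dB over, compressed to 4.15 dB over, so 4.15 dB of GR.
B: 7 dB over, compressed to 0.35 dB over, so 6.65 dB of GR.
B reduces 2.5 dB more.

B, by 2.5 dB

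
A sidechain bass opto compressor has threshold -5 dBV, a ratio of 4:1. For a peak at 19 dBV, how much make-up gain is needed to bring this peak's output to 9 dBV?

Overshoot 24 dB → 24/4 = 6 dB after compression, so the compressed level is -5 + 6 = 1 dBV.
Make-up = target − compressed = 9 − 1 = 8 dB.

8 dB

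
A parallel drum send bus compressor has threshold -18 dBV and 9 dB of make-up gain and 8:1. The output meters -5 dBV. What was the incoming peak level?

14 dBV

Stripping the +9 dB make-up gives -14 dBV at the gain stage.
That's 4 dB above the -18 dBV threshold.
Before 8:1 compression the overshoot was 4 × 8 = 32 dB, so input = -18 + 32 = 14 dBV.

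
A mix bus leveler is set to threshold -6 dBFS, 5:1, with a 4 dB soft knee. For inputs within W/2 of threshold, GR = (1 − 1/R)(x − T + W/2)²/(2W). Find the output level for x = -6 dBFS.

-6.4 dBFS

x − T + W/2 = -6 − (-6) + 2 = 2.
GR = (1 − 1/5) × 2² / 8 = 0.8 × 4 / 8 = 0.4 dB.
Output = -6 − 0.4 = -6.4 dBFS.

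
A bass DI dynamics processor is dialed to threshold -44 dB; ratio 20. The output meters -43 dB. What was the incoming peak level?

The compressed level sits -43 − (-44) = 1 dB over threshold.
Before 20:1 compression the overshoot was 1 × 20 = 20 dB, so input = -44 + 20 = -24 dB.

-24 dB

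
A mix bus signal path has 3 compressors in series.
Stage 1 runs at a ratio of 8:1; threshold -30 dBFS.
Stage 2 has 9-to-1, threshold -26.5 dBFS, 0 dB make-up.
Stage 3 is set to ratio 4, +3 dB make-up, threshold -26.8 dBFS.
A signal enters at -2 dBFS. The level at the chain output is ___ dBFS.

-23.725 dBFS

Stage 1: 28 dB above -30 dBFS, reduced 8:1 to 3.5 dB above → -26.5 dBFS.
Stage 2: -26.5 dBFS is at or below the -26.5 dBFS threshold — no compression; output -26.5 dBFS.
Stage 3: -26.5 dBFS is 0.3 dB over -26.8 dBFS; at 4:1 that becomes 0.075 dB over, giving -26.725 dBFS; +3 dB make-up → -23.725 dBFS.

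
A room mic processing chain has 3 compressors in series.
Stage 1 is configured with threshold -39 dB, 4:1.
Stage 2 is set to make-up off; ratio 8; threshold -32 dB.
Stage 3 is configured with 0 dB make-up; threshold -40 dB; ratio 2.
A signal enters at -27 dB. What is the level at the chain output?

Stage 1: 12 dB above -39 dB, reduced 4:1 to 3 dB above → -36 dB.
Stage 2: -36 dB is at or below the -32 dB threshold — no compression; output -36 dB.
Stage 3: overshoot 4 dB → 4/2 = 2 dB → -38 dB.

-38 dB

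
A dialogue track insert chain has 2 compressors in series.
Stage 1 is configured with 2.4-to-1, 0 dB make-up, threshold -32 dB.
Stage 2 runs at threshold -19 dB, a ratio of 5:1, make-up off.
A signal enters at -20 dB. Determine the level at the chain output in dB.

Stage 1: overshoot 12 dB → 12/2.4 = 5 dB → -27 dB.
Stage 2: -27 dB ≤ -19 dB, so stage 2 doesn't engage; output -27 dB.

-27 dB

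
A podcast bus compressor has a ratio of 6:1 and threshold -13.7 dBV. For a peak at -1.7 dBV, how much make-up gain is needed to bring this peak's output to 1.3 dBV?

13 dB

Overshoot 12 dB → 12/6 = 2 dB after compression, so the compressed level is -13.7 + 2 = -11.7 dBV.
Make-up = target − compressed = 1.3 − (-11.7) = 13 dB.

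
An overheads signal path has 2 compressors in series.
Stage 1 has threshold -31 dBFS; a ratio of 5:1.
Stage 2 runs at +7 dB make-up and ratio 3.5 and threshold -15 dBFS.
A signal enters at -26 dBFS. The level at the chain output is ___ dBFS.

-23 dBFS

Stage 1: overshoot 5 dB → 5/5 = 1 dB → -30 dBFS.
Stage 2: -30 dBFS ≤ -15 dBFS, so stage 2 doesn't engage; make-up brings it to -23 dBFS.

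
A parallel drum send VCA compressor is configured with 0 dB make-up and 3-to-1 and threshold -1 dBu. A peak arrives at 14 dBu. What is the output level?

The input is 15 dB above the -1 dBu threshold.
3:1 compression reduces that to 15/3 = 5 dB over.
So the level is -1 + 5 = 4 dBu.

4 dBu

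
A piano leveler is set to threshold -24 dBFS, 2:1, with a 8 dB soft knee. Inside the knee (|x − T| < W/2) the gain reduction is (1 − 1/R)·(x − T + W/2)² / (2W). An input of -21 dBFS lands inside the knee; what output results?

x − T + W/2 = -21 − (-24) + 4 = 7.
GR = (1 − 1/2) × 7² / 16 = 0.5 × 49 / 16 = 1.53125 dB.
Output = -21 − 1.53125 = -22.53125 dBFS.

-22.53125 dBFS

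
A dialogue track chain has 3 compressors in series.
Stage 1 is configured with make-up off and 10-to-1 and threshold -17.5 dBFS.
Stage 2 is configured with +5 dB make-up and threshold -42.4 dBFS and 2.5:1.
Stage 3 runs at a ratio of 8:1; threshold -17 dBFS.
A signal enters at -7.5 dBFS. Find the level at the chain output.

Stage 1: 10 dB above -17.5 dBFS, reduced 10:1 to 1 dB above → -16.5 dBFS.
Stage 2: 25.9 dB above -42.4 dBFS, reduced 2.5:1 to 10.36 dB above → -32.04 dBFS; +5 dB make-up → -27.04 dBFS.
Stage 3: below threshold (-27.04 ≤ -17); passes unchanged; output -27.04 dBFS.

-27.04 dBFS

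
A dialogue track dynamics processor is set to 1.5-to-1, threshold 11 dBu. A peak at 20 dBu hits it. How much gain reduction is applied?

3 dB

The signal is 9 dB above threshold.
A 1.5:1 ratio leaves 6 dB of that excess.
So the signal is attenuated by 9 − 6 = 3 dB.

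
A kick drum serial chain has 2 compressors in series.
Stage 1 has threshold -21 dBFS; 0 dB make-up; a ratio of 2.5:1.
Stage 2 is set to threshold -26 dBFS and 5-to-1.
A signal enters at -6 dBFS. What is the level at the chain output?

-23.8 dBFS

Stage 1: 15 dB above -21 dBFS, reduced 2.5:1 to 6 dB above → -15 dBFS.
Stage 2: overshoot 11 dB → 11/5 = 2.2 dB → -23.8 dBFS.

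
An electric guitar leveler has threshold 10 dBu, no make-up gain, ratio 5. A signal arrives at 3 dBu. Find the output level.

3 dBu

3 dBu is 7 dB below the 10 dBu threshold, so no gain reduction is applied.
Output = input = 3 dBu.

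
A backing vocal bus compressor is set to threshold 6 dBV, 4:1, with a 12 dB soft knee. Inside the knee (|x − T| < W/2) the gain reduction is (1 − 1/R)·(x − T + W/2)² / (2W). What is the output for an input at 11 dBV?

x − T + W/2 = 11 − 6 + 6 = 11.
GR = (1 − 1/4) × 11² / 24 = 0.75 × 121 / 24 = 3.78125 dB.
Output = 11 − 3.78125 = 7.21875 dBV.

7.21875 dBV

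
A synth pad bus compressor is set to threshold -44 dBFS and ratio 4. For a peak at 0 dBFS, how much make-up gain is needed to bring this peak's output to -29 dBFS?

Without make-up, output = threshold + overshoot/4 = -44 + 11 = -33 dBFS.
Gap to target: 4 dB.

4 dB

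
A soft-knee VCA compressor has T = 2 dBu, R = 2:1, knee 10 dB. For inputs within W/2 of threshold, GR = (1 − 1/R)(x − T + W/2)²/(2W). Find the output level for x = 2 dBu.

x − T + W/2 = 2 − 2 + 5 = 5.
GR = (1 − 1/2) × 5² / 20 = 0.5 × 25 / 20 = 0.625 dB.
Output = 2 − 0.625 = 1.375 dBu.

1.375 dBu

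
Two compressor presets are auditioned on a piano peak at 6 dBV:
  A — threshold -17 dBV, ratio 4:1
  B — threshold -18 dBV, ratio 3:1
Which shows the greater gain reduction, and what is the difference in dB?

A, by 1.25 dB

A: overshoot 23 dB → output overshoot 5.75 dB → GR 17.25 dB.
B: overshoot 24 dB → output overshoot 8 dB → GR 16 dB.
Difference: 1.25 dB in favour of A.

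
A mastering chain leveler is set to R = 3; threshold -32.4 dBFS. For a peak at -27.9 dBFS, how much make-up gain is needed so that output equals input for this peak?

Overshoot 4.5 dB → 4.5/3 = 1.5 dB after compression, so the compressed level is -32.4 + 1.5 = -30.9 dBFS.
Make-up = target − compressed = -27.9 − (-30.9) = 3 dB.

3 dB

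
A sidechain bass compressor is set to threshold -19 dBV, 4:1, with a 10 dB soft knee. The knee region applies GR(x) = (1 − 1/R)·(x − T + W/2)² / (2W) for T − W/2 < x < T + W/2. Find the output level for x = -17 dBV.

-18.8375 dBV

x − T + W/2 = -17 − (-19) + 5 = 7.
GR = (1 − 1/4) × 7² / 20 = 0.75 × 49 / 20 = 1.8375 dB.
Output = -17 − 1.8375 = -18.8375 dBV.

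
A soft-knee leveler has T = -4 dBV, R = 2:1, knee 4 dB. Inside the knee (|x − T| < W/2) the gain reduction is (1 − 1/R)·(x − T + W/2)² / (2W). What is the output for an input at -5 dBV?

x − T + W/2 = -5 − (-4) + 2 = 1.
GR = (1 − 1/2) × 1² / 8 = 0.5 × 1 / 8 = 0.0625 dB.
Output = -5 − 0.0625 = -5.0625 dBV.

-5.0625 dBV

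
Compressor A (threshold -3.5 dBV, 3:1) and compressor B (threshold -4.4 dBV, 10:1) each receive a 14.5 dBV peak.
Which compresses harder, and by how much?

A: GR = 18 − 18/3 = 12 dB.
B: GR = 18.9 − 18.9/10 = 17.01 dB.
B reduces 5.01 dB more.

B, by 5.01 dB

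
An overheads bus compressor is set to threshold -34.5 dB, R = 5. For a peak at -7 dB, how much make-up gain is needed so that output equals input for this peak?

22 dB

Without make-up, output = threshold + overshoot/5 = -34.5 + 5.5 = -29 dB.
Gap to target: 22 dB.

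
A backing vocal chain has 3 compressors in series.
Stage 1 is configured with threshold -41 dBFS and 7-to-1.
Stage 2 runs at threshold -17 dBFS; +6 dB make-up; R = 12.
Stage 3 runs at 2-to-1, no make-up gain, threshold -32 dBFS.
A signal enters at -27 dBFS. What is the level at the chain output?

-33 dBFS

Stage 1: overshoot 14 dB → 14/7 = 2 dB → -39 dBFS.
Stage 2: below threshold (-39 ≤ -17); passes unchanged; make-up brings it to -33 dBFS.
Stage 3: -33 dBFS is at or below the -32 dBFS threshold — no compression; output -33 dBFS.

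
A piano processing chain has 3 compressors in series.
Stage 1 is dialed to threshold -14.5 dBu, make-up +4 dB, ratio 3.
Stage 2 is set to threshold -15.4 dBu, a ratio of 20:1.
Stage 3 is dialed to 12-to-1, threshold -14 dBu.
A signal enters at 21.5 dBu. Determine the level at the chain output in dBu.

Stage 1: 36 dB above -14.5 dBu, reduced 3:1 to 12 dB above → -2.5 dBu; +4 dB make-up → 1.5 dBu.
Stage 2: overshoot 16.9 dB → 16.9/20 = 0.845 dB → -14.555 dBu.
Stage 3: below threshold (-14.555 ≤ -14); passes unchanged; output -14.555 dBu.

-14.555 dBu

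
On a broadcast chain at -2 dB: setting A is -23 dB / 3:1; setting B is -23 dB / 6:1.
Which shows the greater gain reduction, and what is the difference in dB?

A: 21 dB over, compressed to 7 dB over, so 14 dB of GR.
B: 21 dB over, compressed to 3.5 dB over, so 17.5 dB of GR.
Difference: 3.5 dB in favour of B.

B, by 3.5 dB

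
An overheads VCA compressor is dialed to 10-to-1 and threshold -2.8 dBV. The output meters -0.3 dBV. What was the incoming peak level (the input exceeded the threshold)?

Post-compression overshoot = -0.3 − (-2.8) = 2.5 dB.
Before 10:1 compression the overshoot was 2.5 × 10 = 25 dB, so input = -2.8 + 25 = 22.2 dBV.

22.2 dBV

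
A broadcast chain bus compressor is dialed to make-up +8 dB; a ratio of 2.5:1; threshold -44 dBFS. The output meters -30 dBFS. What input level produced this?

-29 dBFS

Stripping the +8 dB make-up gives -38 dBFS at the gain stage.
That's 6 dB above the -44 dBFS threshold.
Before 2.5:1 compression the overshoot was 6 × 2.5 = 15 dB, so input = -44 + 15 = -29 dBFS.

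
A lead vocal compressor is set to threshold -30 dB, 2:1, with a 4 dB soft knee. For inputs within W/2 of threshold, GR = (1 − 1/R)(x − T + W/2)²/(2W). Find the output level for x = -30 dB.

-30.25 dB

x − T + W/2 = -30 − (-30) + 2 = 2.
GR = (1 − 1/2) × 2² / 8 = 0.5 × 4 / 8 = 0.25 dB.
Output = -30 − 0.25 = -30.25 dB.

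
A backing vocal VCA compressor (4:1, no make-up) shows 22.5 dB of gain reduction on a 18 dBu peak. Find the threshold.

Let T be the threshold. Output overshoot = (input overshoot)/R, so -4.5 − T = (18 − T)/4.
4·(-4.5 − T) = 18 − T → 3·T = -18 − 18 = -36.
T = -36/3 = -12 dBu.

-12 dBu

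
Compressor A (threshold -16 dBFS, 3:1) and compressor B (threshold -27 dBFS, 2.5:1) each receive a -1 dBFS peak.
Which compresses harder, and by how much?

B, by 5.6 dB

A: overshoot 15 dB → output overshoot 5 dB → GR 10 dB.
B: overshoot 26 dB → output overshoot 10.4 dB → GR 15.6 dB.
B reduces 5.6 dB more.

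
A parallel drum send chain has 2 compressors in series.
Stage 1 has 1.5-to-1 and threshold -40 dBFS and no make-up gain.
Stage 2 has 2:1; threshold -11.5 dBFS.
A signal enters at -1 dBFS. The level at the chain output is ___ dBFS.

-14 dBFS

Stage 1: overshoot 39 dB → 39/1.5 = 26 dB → -14 dBFS.
Stage 2: below threshold (-14 ≤ -11.5); passes unchanged; output -14 dBFS.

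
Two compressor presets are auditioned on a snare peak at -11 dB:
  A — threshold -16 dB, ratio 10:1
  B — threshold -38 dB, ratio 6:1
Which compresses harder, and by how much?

A: overshoot 5 dB → output overshoot 0.5 dB → GR 4.5 dB.
B: overshoot 27 dB → output overshoot 4.5 dB → GR 22.5 dB.
B applies 18 dB more gain reduction.

B, by 18 dB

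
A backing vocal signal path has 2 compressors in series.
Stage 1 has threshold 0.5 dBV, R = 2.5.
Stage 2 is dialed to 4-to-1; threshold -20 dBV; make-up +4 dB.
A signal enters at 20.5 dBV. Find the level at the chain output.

Stage 1: overshoot 20 dB → 20/2.5 = 8 dB → 8.5 dBV.
Stage 2: 28.5 dB above -20 dBV, reduced 4:1 to 7.125 dB above → -12.875 dBV; +4 dB make-up → -8.875 dBV.

-8.875 dBV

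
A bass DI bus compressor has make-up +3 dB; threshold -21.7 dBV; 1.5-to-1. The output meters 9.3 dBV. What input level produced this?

20.3 dBV

Before make-up, the level was 9.3 − 3 = 6.3 dBV.
The compressed level sits 6.3 − (-21.7) = 28 dB over threshold.
Undo the ratio: input overshoot = 28 × 1.5 = 42 dB, giving input = 20.3 dBV.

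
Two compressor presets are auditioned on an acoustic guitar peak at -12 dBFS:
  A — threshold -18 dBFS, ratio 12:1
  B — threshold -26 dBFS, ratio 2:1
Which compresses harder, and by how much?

B, by 1.5 dB

A: 6 dB over, compressed to 0.5 dB over, so 5.5 dB of GR.
B: 14 dB over, compressed to 7 dB over, so 7 dB of GR.
B applies 1.5 dB more gain reduction.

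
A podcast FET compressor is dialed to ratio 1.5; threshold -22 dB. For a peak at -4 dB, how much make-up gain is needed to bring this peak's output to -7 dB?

3 dB

Without make-up, output = threshold + overshoot/1.5 = -22 + 12 = -10 dB.
Gap to target: 3 dB.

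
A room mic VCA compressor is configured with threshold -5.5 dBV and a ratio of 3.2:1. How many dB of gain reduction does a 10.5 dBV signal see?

10.5 dBV exceeds the threshold by 16 dB.
At 3.2:1, output sits 16/3.2 = 5 dB above threshold.
GR = overshoot in − overshoot out = 16 − 5 = 11 dB.

11 dB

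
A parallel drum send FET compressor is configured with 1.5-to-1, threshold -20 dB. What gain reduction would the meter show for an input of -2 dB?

6 dB

-2 dB exceeds the threshold by 18 dB.
At 1.5:1, output sits 18/1.5 = 12 dB above threshold.
GR = overshoot in − overshoot out = 18 − 12 = 6 dB.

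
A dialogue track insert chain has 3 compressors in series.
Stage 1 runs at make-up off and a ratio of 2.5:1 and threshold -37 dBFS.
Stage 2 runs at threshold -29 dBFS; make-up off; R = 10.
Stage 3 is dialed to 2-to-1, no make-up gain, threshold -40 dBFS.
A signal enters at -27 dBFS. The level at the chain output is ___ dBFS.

-36.5 dBFS

Stage 1: -27 dBFS is 10 dB over -37 dBFS; at 2.5:1 that becomes 4 dB over, giving -33 dBFS.
Stage 2: below threshold (-33 ≤ -29); passes unchanged; output -33 dBFS.
Stage 3: overshoot 7 dB → 7/2 = 3.5 dB → -36.5 dBFS.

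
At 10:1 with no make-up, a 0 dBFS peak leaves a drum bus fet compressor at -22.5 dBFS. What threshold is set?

-25 dBFS

Gain reduction = 0 − (-22.5) = 22.5 dB; output overshoot = GR / (R − 1) = 22.5 / 9 = 2.5 dB.
Threshold = output − output overshoot = -22.5 − 2.5 = -25 dBFS.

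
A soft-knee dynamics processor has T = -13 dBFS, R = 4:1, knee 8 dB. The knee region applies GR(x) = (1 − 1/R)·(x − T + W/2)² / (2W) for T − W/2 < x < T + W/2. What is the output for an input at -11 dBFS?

-12.6875 dBFS

x − T + W/2 = -11 − (-13) + 4 = 6.
GR = (1 − 1/4) × 6² / 16 = 0.75 × 36 / 16 = 1.6875 dB.
Output = -11 − 1.6875 = -12.6875 dBFS.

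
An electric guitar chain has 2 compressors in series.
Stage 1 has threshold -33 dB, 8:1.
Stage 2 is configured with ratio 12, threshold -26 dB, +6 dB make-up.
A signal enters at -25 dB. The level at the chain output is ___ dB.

-26 dB

Stage 1: 8 dB above -33 dB, reduced 8:1 to 1 dB above → -32 dB.
Stage 2: -32 dB ≤ -26 dB, so stage 2 doesn't engage; make-up brings it to -26 dB.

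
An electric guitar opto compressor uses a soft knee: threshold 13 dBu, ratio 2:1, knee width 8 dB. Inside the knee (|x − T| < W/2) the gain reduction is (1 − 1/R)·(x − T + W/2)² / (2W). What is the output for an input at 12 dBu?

11.71875 dBu

x − T + W/2 = 12 − 13 + 4 = 3.
GR = (1 − 1/2) × 3² / 16 = 0.5 × 9 / 16 = 0.28125 dB.
Output = 12 − 0.28125 = 11.71875 dBu.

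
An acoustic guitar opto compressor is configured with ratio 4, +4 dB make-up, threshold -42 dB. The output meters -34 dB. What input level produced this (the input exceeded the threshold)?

Stripping the +4 dB make-up gives -38 dB at the gain stage.
Post-compression overshoot = -38 − (-42) = 4 dB.
Undo the ratio: input overshoot = 4 × 4 = 16 dB, giving input = -26 dB.

-26 dB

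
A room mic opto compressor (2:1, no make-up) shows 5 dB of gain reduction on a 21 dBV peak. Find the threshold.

11 dBV

Let T be the threshold. Output overshoot = (input overshoot)/R, so 16 − T = (21 − T)/2.
2·(16 − T) = 21 − T → 1·T = 32 − 21 = 11.
T = 11/1 = 11 dBV.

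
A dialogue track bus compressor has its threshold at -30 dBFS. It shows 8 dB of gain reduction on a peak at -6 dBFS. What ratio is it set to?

1.5:1

Input overshoot = -6 − (-30) = 24 dB.
Output overshoot = 24 − 8 = 16 dB.
Ratio = input overshoot / output overshoot = 24 / 16 = 1.5.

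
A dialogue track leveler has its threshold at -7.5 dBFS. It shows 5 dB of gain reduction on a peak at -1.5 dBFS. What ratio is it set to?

Input overshoot = -1.5 − (-7.5) = 6 dB.
Output overshoot = 6 − 5 = 1 dB.
Ratio = input overshoot / output overshoot = 6 / 1 = 6.

6:1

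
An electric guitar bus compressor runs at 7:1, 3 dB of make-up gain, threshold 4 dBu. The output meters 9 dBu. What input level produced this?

Remove make-up: 9 − 3 = 6 dBu.
That's 2 dB above the 4 dBu threshold.
Undo the ratio: input overshoot = 2 × 7 = 14 dB, giving input = 18 dBu.

18 dBu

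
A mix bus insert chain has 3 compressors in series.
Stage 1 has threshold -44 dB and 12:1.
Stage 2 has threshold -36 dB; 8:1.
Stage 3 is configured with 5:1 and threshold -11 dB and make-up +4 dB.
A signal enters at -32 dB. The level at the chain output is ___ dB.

Stage 1: -32 dB is 12 dB over -44 dB; at 12:1 that becomes 1 dB over, giving -43 dB.
Stage 2: -43 dB ≤ -36 dB, so stage 2 doesn't engage; output -43 dB.
Stage 3: below threshold (-43 ≤ -11); passes unchanged; make-up brings it to -39 dB.

-39 dB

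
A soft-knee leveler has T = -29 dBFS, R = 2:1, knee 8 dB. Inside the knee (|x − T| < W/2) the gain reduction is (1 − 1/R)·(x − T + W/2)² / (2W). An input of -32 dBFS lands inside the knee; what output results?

-32.03125 dBFS

x − T + W/2 = -32 − (-29) + 4 = 1.
GR = (1 − 1/2) × 1² / 16 = 0.5 × 1 / 16 = 0.03125 dB.
Output = -32 − 0.03125 = -32.03125 dBFS.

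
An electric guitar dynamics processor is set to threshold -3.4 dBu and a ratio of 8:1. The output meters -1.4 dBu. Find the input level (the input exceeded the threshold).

12.6 dBu

The compressed level sits -1.4 − (-3.4) = 2 dB over threshold.
Before 8:1 compression the overshoot was 2 × 8 = 16 dB, so input = -3.4 + 16 = 12.6 dBu.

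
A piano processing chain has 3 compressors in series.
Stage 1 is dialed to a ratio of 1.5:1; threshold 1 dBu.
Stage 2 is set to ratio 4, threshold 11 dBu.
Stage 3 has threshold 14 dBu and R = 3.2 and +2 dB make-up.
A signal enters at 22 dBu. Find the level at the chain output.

14 dBu

Stage 1: 22 dBu is 21 dB over 1 dBu; at 1.5:1 that becomes 14 dB over, giving 15 dBu.
Stage 2: 15 dBu is 4 dB over 11 dBu; at 4:1 that becomes 1 dB over, giving 12 dBu.
Stage 3: 12 dBu is at or below the 14 dBu threshold — no compression; make-up brings it to 14 dBu.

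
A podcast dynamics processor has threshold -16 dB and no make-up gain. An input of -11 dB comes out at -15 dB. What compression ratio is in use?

Input overshoot = -11 − (-16) = 5 dB; output overshoot = -15 − (-16) = 1 dB.
Ratio = 5 / 1 = 5.

5:1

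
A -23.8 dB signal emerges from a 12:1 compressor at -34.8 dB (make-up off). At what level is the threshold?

-35.8 dB

Let T be the threshold. Output overshoot = (input overshoot)/R, so -34.8 − T = (-23.8 − T)/12.
12·(-34.8 − T) = -23.8 − T → 11·T = -417.6 − (-23.8) = -393.8.
T = -393.8/11 = -35.8 dB.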